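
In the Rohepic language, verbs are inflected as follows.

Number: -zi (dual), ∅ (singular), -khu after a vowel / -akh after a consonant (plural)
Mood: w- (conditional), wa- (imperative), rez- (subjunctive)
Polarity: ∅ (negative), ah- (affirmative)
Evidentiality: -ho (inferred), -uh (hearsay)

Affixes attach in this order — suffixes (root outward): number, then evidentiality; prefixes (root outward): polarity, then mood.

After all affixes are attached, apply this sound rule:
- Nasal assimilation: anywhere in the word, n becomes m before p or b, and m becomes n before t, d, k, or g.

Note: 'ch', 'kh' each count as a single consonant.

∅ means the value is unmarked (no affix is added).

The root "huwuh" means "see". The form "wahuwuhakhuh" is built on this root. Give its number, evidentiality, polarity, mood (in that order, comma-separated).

plural, hearsay, negative, imperative

Segment: wa-huwuh-akh-uh.
number: -khu/akh → plural.
evidentiality: -uh → hearsay.
polarity: ∅ → negative.
mood: wa- → imperative.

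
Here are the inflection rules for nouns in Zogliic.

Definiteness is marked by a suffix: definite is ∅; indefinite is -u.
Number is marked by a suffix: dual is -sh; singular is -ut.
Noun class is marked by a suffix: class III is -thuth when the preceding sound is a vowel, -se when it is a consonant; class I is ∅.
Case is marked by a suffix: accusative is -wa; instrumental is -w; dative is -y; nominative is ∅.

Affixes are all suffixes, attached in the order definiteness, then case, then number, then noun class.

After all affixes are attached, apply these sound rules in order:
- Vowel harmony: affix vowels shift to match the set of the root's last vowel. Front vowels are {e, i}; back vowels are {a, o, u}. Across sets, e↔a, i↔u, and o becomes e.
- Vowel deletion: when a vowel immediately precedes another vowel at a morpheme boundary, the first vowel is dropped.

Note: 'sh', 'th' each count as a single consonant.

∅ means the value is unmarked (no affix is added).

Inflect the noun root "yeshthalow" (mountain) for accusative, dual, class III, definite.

yeshthalowwashsa

definiteness = definite: zero marking, form stays yeshthalow.
Attach case accusative -wa → yeshthalowwa.
Attach number dual -sh → yeshthalowwash.
Attach noun class class III -se (after consonant 'sh') → yeshthalowwashse.
Apply vowel harmony: yeshthalowwashse → yeshthalowwashsa.
Vowel deletion: no change.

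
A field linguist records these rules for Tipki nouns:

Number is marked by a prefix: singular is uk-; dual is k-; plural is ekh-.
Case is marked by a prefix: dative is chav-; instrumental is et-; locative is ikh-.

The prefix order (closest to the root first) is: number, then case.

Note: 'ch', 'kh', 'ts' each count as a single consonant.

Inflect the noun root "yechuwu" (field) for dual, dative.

Attach number dual k- → kyechuwu.
Attach case dative chav- → chavkyechuwu.

chavkyechuwu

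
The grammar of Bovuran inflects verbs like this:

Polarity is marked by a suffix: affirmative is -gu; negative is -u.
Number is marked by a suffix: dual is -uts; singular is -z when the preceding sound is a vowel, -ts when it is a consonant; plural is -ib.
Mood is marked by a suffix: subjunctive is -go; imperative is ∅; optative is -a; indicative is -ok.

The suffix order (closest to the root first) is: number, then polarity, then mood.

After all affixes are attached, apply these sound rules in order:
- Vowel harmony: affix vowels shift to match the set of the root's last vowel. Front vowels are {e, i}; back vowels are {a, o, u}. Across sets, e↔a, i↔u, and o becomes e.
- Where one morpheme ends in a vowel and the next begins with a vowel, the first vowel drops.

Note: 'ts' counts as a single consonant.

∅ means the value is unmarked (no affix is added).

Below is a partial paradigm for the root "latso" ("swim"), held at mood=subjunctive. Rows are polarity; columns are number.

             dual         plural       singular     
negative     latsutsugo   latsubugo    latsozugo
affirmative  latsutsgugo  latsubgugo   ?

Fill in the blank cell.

latsozgugo

Attach number singular -z (after vowel 'o') → latsoz.
Attach polarity affirmative -gu → latsozgu.
Attach mood subjunctive -go → latsozgugo.
Vowel harmony: no change.
Vowel deletion: no change.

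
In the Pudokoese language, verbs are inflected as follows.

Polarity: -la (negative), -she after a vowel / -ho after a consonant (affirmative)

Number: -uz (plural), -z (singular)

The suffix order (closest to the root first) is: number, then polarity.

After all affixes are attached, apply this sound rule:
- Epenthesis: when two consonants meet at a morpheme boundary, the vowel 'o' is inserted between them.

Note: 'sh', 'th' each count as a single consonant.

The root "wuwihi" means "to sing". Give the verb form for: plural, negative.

wuwihiuzola

Attach number plural -uz → wuwihiuz.
Attach polarity negative -la → wuwihiuzla.
Apply epenthesis: wuwihiuzla → wuwihiuzola.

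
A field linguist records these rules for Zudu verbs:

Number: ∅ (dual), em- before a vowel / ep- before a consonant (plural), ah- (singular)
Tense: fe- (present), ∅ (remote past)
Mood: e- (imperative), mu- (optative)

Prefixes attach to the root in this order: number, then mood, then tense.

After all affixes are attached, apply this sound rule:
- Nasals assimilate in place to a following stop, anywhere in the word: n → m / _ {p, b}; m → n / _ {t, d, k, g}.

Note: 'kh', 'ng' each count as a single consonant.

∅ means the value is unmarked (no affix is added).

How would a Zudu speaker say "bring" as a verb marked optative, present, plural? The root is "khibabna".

femuepkhibabna

Attach number plural ep- (before consonant 'kh') → epkhibabna.
Attach mood optative mu- → muepkhibabna.
Attach tense present fe- → femuepkhibabna.
Nasal assimilation: no change.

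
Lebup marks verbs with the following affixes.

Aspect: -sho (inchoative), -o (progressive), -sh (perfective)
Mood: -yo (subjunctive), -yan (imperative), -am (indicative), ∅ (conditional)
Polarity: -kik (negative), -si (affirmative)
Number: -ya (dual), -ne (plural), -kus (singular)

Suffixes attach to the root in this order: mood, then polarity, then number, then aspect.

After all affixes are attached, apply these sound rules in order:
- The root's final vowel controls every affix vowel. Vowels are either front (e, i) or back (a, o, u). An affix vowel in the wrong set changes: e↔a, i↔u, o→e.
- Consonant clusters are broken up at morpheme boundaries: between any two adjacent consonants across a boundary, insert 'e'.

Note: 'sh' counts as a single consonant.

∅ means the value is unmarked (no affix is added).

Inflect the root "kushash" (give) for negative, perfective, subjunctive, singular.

Attach mood subjunctive -yo → kushashyo.
Attach polarity negative -kik → kushashyokik.
Attach number singular -kus → kushashyokikkus.
Attach aspect perfective -sh → kushashyokikkussh.
Apply vowel harmony: kushashyokikkussh → kushashyokukkussh.
Apply epenthesis: kushashyokukkussh → kushasheyokukekusesh.

kushasheyokukekusesh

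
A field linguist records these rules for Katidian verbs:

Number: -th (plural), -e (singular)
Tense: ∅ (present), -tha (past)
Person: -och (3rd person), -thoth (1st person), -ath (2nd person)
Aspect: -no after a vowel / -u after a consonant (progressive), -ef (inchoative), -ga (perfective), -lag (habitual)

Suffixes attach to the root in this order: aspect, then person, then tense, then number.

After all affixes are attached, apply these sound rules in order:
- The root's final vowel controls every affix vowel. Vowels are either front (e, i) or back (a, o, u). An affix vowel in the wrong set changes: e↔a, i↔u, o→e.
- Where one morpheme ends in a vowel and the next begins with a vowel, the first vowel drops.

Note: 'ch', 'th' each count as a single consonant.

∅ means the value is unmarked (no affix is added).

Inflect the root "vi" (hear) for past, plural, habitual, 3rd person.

vilegechtheth

Attach aspect habitual -lag → vilag.
Attach person 3rd person -och → vilagoch.
Attach tense past -tha → vilagochtha.
Attach number plural -th → vilagochthath.
Apply vowel harmony: vilagochthath → vilegechtheth.
Vowel deletion: no change.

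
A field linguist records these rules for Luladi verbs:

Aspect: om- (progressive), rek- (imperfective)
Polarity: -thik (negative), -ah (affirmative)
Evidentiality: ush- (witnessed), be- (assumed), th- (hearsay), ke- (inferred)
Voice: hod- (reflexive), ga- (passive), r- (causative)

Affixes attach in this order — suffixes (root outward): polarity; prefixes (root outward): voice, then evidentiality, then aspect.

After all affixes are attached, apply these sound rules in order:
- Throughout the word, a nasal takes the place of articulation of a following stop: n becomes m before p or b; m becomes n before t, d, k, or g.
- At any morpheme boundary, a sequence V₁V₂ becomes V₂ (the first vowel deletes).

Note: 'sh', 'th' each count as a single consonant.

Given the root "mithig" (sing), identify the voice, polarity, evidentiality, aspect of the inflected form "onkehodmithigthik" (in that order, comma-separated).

reflexive, negative, inferred, progressive

Segment: om-ke-hod-mithig-thik.
voice: hod- → reflexive.
polarity: -thik → negative.
evidentiality: ke- → inferred.
aspect: om- → progressive.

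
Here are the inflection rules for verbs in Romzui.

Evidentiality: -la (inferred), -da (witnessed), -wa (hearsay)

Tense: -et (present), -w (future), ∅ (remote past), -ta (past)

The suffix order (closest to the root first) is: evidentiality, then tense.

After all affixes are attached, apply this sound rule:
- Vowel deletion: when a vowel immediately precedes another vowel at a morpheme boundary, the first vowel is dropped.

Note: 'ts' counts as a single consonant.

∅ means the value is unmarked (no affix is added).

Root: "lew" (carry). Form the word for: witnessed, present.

Attach evidentiality witnessed -da → lewda.
Attach tense present -et → lewdaet.
Apply vowel deletion: lewdaet → lewdet.

lewdet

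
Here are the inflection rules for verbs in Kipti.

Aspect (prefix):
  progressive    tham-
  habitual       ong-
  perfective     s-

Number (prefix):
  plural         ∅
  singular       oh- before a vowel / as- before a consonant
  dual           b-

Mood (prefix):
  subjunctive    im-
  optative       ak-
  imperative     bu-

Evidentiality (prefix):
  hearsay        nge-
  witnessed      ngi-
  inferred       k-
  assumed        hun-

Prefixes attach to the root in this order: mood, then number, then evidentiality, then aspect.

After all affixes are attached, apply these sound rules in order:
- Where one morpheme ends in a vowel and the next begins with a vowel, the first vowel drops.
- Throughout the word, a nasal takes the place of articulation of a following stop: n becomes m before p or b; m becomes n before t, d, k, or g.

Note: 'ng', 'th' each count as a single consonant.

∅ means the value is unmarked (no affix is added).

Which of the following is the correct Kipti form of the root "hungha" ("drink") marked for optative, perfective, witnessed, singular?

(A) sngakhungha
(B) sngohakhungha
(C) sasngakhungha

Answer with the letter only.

B

Attach mood optative ak- → akhungha.
Attach number singular oh- (before vowel 'a') → ohakhungha.
Attach evidentiality witnessed ngi- → ngiohakhungha.
Attach aspect perfective s- → sngiohakhungha.
Apply vowel deletion: sngiohakhungha → sngohakhungha.
Nasal assimilation: no change.
So the correct form is sngohakhungha, option (B).
(C) sasngakhungha is wrong: it has the affixes in the wrong order.
(A) sngakhungha is wrong: it uses plural instead of singular for number.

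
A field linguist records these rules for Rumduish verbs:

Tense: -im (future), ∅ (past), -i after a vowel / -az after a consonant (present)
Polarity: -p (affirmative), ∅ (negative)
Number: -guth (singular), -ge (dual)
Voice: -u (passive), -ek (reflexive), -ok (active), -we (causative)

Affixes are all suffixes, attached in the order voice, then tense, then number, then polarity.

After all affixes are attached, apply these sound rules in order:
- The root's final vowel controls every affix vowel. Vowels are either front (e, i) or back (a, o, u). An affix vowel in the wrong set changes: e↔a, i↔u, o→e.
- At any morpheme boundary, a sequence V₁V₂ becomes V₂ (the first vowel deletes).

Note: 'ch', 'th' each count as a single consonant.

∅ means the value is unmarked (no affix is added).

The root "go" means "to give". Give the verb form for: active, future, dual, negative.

gokumga

Attach voice active -ok → gook.
Attach tense future -im → gookim.
Attach number dual -ge → gookimge.
polarity = negative: zero marking, form stays gookimge.
Apply vowel harmony: gookimge → gookumga.
Apply vowel deletion: gookumga → gokumga.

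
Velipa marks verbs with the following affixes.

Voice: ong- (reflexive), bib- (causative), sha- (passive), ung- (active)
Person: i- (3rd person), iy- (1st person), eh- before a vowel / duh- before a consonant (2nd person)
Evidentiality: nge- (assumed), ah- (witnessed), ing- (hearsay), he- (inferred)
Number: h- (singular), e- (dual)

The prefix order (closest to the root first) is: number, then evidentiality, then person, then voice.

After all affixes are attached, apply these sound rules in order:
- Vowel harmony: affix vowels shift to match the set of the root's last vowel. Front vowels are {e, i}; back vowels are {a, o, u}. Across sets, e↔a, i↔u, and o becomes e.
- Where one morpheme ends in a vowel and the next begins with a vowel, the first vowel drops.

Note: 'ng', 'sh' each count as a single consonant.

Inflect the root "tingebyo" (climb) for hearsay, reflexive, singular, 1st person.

onguyunghtingebyo

Attach number singular h- → htingebyo.
Attach evidentiality hearsay ing- → inghtingebyo.
Attach person 1st person iy- → iyinghtingebyo.
Attach voice reflexive ong- → ongiyinghtingebyo.
Apply vowel harmony: ongiyinghtingebyo → onguyunghtingebyo.
Vowel deletion: no change.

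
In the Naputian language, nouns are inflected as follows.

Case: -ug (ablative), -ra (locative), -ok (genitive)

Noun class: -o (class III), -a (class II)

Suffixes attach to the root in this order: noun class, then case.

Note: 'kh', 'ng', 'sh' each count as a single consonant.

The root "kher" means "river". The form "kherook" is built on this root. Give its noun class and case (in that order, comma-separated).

class III, genitive

Segment: kher-o-ok.
noun class: -o → class III.
case: -ok → genitive.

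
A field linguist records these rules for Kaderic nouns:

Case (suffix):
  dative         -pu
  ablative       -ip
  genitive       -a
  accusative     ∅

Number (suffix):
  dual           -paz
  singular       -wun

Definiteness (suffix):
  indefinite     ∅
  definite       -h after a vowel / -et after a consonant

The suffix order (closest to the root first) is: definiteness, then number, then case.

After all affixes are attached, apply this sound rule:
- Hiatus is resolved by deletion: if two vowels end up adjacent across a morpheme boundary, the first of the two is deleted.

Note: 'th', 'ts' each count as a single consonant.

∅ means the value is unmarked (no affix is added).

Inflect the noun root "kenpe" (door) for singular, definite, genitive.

kenpehwuna

Attach definiteness definite -h (after vowel 'e') → kenpeh.
Attach number singular -wun → kenpehwun.
Attach case genitive -a → kenpehwuna.
Vowel deletion: no change.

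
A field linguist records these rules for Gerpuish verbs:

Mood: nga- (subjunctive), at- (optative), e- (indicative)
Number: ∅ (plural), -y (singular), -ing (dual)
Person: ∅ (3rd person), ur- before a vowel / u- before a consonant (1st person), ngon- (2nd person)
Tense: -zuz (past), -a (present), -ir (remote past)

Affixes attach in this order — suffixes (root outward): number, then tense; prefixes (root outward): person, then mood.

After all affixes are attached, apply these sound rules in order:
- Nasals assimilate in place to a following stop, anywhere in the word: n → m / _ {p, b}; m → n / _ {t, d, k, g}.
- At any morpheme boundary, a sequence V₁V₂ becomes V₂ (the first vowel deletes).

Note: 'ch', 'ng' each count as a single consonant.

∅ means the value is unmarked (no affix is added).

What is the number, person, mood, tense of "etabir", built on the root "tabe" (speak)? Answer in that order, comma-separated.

plural, 3rd person, indicative, remote past

Segment: e-tabe-ir.
number: ∅ → plural.
person: ∅ → 3rd person.
mood: e- → indicative.
tense: -ir → remote past.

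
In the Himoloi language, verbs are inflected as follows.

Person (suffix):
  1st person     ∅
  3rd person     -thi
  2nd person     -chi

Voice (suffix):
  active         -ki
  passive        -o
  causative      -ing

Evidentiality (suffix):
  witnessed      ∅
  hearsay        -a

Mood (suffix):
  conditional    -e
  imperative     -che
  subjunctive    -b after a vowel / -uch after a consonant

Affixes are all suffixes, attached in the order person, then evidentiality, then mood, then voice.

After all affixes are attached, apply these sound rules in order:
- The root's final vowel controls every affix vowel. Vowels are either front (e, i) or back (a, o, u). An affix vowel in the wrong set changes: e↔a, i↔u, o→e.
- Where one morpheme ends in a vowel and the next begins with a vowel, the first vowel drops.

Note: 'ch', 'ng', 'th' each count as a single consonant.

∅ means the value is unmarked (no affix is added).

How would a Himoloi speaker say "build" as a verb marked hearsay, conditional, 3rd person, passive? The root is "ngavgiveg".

ngavgivegthe

Attach person 3rd person -thi → ngavgivegthi.
Attach evidentiality hearsay -a → ngavgivegthia.
Attach mood conditional -e → ngavgivegthiae.
Attach voice passive -o → ngavgivegthiaeo.
Apply vowel harmony: ngavgivegthiaeo → ngavgivegthieee.
Apply vowel deletion: ngavgivegthieee → ngavgivegthe.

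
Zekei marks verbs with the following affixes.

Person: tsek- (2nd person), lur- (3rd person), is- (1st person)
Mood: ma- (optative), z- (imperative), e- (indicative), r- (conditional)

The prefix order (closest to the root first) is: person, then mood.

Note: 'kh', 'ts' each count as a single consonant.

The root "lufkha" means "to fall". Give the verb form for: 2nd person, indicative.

Attach person 2nd person tsek- → tseklufkha.
Attach mood indicative e- → etseklufkha.

etseklufkha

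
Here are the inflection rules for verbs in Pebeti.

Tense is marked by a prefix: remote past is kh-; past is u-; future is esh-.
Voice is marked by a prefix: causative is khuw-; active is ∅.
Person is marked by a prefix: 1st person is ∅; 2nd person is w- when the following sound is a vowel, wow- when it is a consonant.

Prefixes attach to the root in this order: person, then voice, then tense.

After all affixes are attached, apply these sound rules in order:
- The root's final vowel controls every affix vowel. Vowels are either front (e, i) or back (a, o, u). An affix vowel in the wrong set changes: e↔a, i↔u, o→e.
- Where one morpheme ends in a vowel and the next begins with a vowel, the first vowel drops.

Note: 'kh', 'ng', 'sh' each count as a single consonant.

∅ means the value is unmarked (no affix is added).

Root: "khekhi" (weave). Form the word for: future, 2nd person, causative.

Attach person 2nd person wow- (before consonant 'kh') → wowkhekhi.
Attach voice causative khuw- → khuwwowkhekhi.
Attach tense future esh- → eshkhuwwowkhekhi.
Apply vowel harmony: eshkhuwwowkhekhi → eshkhiwwewkhekhi.
Vowel deletion: no change.

eshkhiwwewkhekhi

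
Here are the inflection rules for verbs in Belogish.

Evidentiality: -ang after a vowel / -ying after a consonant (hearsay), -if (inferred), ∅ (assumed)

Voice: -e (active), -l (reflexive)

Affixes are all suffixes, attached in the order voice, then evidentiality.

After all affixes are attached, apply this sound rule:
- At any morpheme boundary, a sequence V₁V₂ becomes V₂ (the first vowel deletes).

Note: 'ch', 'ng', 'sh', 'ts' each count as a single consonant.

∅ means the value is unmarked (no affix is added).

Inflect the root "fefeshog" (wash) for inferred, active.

fefeshogif

Attach voice active -e → fefeshoge.
Attach evidentiality inferred -if → fefeshogeif.
Apply vowel deletion: fefeshogeif → fefeshogif.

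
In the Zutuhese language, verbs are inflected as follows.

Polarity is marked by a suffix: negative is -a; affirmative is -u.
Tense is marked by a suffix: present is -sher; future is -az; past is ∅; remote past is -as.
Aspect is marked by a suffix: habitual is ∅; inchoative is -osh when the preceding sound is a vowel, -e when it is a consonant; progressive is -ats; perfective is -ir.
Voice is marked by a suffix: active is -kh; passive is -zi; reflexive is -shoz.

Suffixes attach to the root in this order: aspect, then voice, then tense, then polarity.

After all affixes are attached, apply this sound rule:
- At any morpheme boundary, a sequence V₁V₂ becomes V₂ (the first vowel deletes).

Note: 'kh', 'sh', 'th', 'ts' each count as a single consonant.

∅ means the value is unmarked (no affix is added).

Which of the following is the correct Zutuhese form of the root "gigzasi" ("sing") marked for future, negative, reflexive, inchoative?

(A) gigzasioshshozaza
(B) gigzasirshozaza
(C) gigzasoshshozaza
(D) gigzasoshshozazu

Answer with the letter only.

Attach aspect inchoative -osh (after vowel 'i') → gigzasiosh.
Attach voice reflexive -shoz → gigzasioshshoz.
Attach tense future -az → gigzasioshshozaz.
Attach polarity negative -a → gigzasioshshozaza.
Apply vowel deletion: gigzasioshshozaza → gigzasoshshozaza.
So the correct form is gigzasoshshozaza, option (C).
(B) gigzasirshozaza is wrong: it uses perfective instead of inchoative for aspect.
(A) gigzasioshshozaza is wrong: it fails to apply the sound rule(s).
(D) gigzasoshshozazu is wrong: it uses affirmative instead of negative for polarity.

C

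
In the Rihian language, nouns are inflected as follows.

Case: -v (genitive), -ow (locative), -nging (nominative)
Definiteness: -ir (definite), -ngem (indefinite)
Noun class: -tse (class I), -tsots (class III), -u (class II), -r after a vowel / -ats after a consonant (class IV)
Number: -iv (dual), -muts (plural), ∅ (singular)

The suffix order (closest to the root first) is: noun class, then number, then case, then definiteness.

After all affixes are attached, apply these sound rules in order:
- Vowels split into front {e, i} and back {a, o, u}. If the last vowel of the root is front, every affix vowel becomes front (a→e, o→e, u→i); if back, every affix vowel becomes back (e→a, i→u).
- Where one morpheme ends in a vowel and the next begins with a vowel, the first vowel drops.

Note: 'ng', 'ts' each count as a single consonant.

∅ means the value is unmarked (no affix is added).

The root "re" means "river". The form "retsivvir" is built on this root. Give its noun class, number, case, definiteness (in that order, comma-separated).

Segment: re-tse-iv-v-ir.
noun class: -tse → class I.
number: -iv → dual.
case: -v → genitive.
definiteness: -ir → definite.

class I, dual, genitive, definite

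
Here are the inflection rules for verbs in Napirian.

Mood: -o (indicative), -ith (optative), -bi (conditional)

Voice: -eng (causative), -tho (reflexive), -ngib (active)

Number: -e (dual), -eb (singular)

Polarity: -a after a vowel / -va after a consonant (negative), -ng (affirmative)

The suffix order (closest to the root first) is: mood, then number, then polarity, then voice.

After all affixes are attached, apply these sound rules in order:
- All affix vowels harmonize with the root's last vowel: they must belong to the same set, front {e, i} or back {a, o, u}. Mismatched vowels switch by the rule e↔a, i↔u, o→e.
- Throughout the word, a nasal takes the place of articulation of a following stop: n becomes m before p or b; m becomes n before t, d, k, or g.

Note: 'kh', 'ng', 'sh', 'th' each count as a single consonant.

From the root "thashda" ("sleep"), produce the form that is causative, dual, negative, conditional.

Attach mood conditional -bi → thashdabi.
Attach number dual -e → thashdabie.
Attach polarity negative -a (after vowel 'e') → thashdabiea.
Attach voice causative -eng → thashdabieaeng.
Apply vowel harmony: thashdabieaeng → thashdabuaaang.
Nasal assimilation: no change.

thashdabuaaang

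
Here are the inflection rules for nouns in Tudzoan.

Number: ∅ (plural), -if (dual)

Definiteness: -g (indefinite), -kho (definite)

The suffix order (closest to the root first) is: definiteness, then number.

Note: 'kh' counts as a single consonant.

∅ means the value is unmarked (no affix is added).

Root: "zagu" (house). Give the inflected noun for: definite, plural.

zagukho

Attach definiteness definite -kho → zagukho.
number = plural: zero marking, form stays zagukho.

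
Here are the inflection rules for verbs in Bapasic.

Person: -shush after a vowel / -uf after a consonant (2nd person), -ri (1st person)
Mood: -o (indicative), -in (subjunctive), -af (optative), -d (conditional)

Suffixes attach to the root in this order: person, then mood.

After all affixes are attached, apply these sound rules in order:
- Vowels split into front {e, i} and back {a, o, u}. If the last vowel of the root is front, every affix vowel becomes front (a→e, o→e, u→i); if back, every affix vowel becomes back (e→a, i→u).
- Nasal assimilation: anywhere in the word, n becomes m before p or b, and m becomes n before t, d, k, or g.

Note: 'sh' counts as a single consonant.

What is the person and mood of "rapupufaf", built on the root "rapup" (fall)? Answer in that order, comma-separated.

2nd person, optative

Segment: rapup-uf-af.
person: -shush/uf → 2nd person.
mood: -af → optative.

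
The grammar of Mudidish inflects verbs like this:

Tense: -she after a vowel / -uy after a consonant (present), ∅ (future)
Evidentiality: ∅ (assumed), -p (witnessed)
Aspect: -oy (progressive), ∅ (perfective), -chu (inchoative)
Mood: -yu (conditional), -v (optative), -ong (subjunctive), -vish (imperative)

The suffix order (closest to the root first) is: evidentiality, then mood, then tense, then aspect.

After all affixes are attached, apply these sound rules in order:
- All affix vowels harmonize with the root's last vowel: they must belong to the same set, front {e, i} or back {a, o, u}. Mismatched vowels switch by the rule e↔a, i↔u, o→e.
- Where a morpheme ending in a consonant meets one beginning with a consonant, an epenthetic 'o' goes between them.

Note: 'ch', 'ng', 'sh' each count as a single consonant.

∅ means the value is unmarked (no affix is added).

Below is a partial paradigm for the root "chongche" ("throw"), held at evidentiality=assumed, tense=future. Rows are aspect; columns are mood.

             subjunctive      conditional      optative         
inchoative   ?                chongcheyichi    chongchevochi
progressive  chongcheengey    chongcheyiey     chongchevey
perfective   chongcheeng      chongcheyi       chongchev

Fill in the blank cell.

evidentiality = assumed: zero marking, form stays chongche.
Attach mood subjunctive -ong → chongcheong.
tense = future: zero marking, form stays chongcheong.
Attach aspect inchoative -chu → chongcheongchu.
Apply vowel harmony: chongcheongchu → chongcheengchi.
Apply epenthesis: chongcheengchi → chongcheengochi.

chongcheengochi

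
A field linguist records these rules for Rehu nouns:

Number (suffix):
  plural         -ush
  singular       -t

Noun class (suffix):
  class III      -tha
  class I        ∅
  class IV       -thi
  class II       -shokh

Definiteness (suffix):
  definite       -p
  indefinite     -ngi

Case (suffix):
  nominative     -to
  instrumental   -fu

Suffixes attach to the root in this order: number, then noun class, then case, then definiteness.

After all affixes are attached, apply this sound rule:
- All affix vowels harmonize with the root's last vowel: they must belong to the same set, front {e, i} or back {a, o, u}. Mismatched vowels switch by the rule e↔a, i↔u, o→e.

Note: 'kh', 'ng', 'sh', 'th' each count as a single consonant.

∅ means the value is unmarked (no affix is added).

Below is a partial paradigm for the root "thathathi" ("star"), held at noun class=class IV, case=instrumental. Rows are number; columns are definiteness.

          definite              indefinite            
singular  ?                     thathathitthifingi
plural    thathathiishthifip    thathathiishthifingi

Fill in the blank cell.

Attach number singular -t → thathathit.
Attach noun class class IV -thi → thathathitthi.
Attach case instrumental -fu → thathathitthifu.
Attach definiteness definite -p → thathathitthifup.
Apply vowel harmony: thathathitthifup → thathathitthifip.

thathathitthifip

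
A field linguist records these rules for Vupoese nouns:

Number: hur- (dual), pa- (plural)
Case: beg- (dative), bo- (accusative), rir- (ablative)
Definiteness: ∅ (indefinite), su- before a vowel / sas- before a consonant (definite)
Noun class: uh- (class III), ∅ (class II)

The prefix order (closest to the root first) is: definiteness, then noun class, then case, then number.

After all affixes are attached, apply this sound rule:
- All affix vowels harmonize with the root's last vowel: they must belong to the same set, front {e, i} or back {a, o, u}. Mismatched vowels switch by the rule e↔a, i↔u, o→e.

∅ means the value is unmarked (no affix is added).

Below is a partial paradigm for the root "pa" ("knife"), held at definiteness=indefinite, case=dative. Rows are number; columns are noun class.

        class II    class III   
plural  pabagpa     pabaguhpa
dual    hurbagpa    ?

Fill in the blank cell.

definiteness = indefinite: zero marking, form stays pa.
Attach noun class class III uh- → uhpa.
Attach case dative beg- → beguhpa.
Attach number dual hur- → hurbeguhpa.
Apply vowel harmony: hurbeguhpa → hurbaguhpa.

hurbaguhpa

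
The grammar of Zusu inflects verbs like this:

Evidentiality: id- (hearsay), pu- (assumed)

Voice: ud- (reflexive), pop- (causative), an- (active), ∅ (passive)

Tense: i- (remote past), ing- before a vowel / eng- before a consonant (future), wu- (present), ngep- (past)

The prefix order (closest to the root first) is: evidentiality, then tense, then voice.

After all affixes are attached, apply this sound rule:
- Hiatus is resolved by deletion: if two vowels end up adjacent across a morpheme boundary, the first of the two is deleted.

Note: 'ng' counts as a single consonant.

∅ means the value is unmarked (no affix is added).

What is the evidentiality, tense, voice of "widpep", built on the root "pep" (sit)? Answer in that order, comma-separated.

Segment: wu-id-pep.
evidentiality: id- → hearsay.
tense: wu- → present.
voice: ∅ → passive.

hearsay, present, passive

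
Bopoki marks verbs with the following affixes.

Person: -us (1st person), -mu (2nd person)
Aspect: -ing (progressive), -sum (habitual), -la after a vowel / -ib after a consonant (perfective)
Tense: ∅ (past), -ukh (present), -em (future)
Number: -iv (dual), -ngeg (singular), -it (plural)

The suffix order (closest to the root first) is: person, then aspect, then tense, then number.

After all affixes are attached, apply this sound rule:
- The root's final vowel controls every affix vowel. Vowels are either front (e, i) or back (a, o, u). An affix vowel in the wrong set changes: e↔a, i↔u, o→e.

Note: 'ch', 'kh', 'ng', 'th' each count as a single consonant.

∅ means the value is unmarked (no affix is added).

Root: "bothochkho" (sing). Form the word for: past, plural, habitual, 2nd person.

Attach person 2nd person -mu → bothochkhomu.
Attach aspect habitual -sum → bothochkhomusum.
tense = past: zero marking, form stays bothochkhomusum.
Attach number plural -it → bothochkhomusumit.
Apply vowel harmony: bothochkhomusumit → bothochkhomusumut.

bothochkhomusumut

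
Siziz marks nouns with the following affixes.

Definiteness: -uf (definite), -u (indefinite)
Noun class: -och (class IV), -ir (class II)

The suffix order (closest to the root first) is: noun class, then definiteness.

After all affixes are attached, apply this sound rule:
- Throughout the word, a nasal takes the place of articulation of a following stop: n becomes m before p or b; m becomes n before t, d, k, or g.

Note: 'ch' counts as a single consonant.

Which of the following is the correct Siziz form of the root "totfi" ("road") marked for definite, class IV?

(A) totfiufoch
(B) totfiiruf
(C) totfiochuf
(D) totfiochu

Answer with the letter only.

Attach noun class class IV -och → totfioch.
Attach definiteness definite -uf → totfiochuf.
Nasal assimilation: no change.
So the correct form is totfiochuf, option (C).
(B) totfiiruf is wrong: it uses class II instead of class IV for noun class.
(D) totfiochu is wrong: it uses indefinite instead of definite for definiteness.
(A) totfiufoch is wrong: it has the affixes in the wrong order.

C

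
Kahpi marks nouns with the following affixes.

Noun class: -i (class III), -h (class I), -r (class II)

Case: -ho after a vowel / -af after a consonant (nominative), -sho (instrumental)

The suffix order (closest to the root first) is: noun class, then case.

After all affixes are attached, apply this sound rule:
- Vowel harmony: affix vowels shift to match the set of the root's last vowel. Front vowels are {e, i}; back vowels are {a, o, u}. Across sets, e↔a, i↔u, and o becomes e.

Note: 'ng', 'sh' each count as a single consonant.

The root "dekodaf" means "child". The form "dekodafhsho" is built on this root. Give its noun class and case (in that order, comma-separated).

class I, instrumental

Segment: dekodaf-h-sho.
noun class: -h → class I.
case: -sho → instrumental.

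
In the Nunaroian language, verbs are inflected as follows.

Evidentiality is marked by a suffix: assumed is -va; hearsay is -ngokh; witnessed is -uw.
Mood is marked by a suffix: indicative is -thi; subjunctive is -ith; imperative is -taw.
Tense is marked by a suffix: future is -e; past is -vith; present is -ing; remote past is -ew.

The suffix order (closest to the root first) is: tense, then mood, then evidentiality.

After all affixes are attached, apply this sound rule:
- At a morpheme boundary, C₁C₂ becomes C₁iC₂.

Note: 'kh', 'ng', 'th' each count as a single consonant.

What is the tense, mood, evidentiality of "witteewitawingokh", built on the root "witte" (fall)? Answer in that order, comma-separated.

Segment: witte-ew-taw-ngokh.
tense: -ew → remote past.
mood: -taw → imperative.
evidentiality: -ngokh → hearsay.

remote past, imperative, hearsay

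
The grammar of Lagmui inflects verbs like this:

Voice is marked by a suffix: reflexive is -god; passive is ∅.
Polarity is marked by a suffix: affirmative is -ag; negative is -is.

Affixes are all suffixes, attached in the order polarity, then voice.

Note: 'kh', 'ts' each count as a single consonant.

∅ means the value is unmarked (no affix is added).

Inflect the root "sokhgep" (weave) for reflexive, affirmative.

Attach polarity affirmative -ag → sokhgepag.
Attach voice reflexive -god → sokhgepaggod.

sokhgepaggod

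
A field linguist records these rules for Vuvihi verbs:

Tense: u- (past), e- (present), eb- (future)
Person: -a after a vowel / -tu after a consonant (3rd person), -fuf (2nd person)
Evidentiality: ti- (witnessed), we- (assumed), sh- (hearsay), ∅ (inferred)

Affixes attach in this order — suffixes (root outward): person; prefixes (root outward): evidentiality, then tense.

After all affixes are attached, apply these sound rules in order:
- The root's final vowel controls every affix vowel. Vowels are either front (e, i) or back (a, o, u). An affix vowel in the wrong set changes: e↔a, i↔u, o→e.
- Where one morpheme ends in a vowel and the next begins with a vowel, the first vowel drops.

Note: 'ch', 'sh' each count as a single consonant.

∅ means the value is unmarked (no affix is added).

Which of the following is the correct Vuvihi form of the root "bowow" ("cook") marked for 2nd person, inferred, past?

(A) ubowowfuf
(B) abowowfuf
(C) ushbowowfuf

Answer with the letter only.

A

evidentiality = inferred: zero marking, form stays bowow.
Attach tense past u- → ubowow.
Attach person 2nd person -fuf → ubowowfuf.
Vowel harmony: no change.
Vowel deletion: no change.
So the correct form is ubowowfuf, option (A).
(C) ushbowowfuf is wrong: it uses hearsay instead of inferred for evidentiality.
(B) abowowfuf is wrong: it uses present instead of past for tense.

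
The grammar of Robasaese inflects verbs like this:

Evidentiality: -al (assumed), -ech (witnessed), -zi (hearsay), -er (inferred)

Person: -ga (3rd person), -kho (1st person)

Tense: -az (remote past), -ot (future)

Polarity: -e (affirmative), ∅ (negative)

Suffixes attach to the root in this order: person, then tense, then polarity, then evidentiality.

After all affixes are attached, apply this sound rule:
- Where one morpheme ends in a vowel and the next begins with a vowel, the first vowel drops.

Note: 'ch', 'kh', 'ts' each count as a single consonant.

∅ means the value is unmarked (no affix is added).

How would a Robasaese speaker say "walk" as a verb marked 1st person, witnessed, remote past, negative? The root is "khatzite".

Attach person 1st person -kho → khatzitekho.
Attach tense remote past -az → khatzitekhoaz.
polarity = negative: zero marking, form stays khatzitekhoaz.
Attach evidentiality witnessed -ech → khatzitekhoazech.
Apply vowel deletion: khatzitekhoazech → khatzitekhazech.

khatzitekhazech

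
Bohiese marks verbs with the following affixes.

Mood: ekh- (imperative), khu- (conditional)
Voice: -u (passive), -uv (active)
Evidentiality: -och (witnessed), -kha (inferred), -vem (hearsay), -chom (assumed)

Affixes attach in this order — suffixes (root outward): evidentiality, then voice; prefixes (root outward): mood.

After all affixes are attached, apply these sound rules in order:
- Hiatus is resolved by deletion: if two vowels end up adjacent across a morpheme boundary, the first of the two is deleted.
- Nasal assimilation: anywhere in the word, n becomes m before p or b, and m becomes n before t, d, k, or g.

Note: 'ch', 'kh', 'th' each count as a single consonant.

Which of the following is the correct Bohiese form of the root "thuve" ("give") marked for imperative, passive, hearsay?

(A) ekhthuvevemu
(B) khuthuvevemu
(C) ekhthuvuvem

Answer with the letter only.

A

Attach evidentiality hearsay -vem → thuvevem.
Attach mood imperative ekh- → ekhthuvevem.
Attach voice passive -u → ekhthuvevemu.
Vowel deletion: no change.
Nasal assimilation: no change.
So the correct form is ekhthuvevemu, option (A).
(C) ekhthuvuvem is wrong: it has the affixes in the wrong order.
(B) khuthuvevemu is wrong: it uses conditional instead of imperative for mood.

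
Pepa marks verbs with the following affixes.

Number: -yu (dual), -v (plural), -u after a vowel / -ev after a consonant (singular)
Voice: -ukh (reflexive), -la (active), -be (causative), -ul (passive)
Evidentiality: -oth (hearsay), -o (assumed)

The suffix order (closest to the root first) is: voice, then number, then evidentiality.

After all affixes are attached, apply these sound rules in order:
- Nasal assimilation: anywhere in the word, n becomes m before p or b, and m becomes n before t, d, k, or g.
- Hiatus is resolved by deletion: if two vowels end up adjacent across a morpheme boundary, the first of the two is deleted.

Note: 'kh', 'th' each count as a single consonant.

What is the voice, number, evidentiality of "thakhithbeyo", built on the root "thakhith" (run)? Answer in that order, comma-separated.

Segment: thakhith-be-yu-o.
voice: -be → causative.
number: -yu → dual.
evidentiality: -o → assumed.

causative, dual, assumed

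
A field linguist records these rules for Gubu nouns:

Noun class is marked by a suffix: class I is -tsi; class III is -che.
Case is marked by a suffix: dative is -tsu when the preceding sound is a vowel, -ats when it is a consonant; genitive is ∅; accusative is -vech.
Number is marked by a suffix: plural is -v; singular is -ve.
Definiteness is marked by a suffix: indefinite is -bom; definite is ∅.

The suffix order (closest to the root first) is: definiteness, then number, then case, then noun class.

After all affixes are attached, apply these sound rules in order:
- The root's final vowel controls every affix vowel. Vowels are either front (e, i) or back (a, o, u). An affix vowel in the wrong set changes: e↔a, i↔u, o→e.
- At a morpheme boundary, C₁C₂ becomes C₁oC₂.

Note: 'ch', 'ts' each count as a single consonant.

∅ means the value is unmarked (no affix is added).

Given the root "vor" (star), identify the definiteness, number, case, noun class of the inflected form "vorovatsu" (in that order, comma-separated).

definite, singular, genitive, class I

Segment: vor-ve-tsi.
definiteness: ∅ → definite.
number: -ve → singular.
case: ∅ → genitive.
noun class: -tsi → class I.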